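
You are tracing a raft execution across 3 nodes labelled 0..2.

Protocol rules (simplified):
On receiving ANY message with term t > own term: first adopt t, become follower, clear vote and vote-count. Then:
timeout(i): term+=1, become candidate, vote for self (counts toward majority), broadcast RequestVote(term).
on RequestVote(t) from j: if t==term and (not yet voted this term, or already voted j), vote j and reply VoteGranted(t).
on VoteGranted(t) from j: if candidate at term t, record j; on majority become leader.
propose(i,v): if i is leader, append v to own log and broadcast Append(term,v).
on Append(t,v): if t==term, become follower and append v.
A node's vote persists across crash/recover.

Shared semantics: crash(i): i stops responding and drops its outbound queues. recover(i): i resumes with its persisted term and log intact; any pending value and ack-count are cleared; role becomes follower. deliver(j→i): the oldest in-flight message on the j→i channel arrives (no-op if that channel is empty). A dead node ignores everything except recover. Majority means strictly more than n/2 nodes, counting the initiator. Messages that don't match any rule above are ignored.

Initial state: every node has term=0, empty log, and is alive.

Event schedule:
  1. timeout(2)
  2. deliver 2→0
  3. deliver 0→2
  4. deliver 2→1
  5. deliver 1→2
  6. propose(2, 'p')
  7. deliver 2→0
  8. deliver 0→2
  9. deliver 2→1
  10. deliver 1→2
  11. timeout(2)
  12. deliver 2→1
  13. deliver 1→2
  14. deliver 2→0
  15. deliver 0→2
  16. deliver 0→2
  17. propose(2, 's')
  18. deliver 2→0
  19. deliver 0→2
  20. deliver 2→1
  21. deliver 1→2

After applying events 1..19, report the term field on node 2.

1. timeout(2):  <2:cand t1 ->
2. deliver 2→0:  <0:foll t1 ->
3. deliver 0→2:  <2:lead t1 ->
4. deliver 2→1:  <1:foll t1 ->
5. deliver 1→2:  nop
6. propose(2,'p'):  <2:lead t1 p>
7. deliver 2→0:  <0:foll t1 p>
8. deliver 0→2:  nop
9. deliver 2→1:  <1:foll t1 p>
10. deliver 1→2:  nop
11. timeout(2):  <2:cand t2 p>
12. deliver 2→1:  <1:foll t2 p>
13. deliver 1→2:  <2:lead t2 p>
14. deliver 2→0:  <0:foll t2 p>
15. deliver 0→2:  nop
16. deliver 0→2:  nop
17. propose(2,'s'):  <2:lead t2 p,s>
18. deliver 2→0:  <0:foll t2 p,s>
19. deliver 0→2:  nop

2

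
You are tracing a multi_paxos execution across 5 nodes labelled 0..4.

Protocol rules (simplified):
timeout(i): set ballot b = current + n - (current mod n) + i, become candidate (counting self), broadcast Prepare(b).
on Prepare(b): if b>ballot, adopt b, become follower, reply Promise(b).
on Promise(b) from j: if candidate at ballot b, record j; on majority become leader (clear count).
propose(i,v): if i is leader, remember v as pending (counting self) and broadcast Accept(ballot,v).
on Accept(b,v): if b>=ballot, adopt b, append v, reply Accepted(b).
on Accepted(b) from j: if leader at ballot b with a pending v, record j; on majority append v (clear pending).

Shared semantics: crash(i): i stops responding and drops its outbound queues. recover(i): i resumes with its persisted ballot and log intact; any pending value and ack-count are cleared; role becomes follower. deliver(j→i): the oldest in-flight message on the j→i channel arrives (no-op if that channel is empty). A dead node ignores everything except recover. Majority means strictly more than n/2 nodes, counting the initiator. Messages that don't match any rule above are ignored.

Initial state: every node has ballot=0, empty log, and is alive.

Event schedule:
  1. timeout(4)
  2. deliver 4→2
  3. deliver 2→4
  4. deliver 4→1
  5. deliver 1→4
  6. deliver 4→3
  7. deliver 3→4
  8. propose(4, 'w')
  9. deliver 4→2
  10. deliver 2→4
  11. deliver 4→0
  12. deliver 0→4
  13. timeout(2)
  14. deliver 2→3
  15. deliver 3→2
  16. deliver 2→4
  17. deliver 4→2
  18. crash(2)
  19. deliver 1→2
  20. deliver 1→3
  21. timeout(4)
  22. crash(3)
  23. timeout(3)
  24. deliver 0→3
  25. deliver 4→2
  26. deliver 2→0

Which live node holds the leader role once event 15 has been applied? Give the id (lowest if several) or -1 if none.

step 1 timeout(4): 4={cand,b=9,log=-}
step 2 deliver 4→2: 2={foll,b=9,log=-}
step 3 deliver 2→4: —
step 4 deliver 4→1: 1={foll,b=9,log=-}
step 5 deliver 1→4: 4={lead,b=9,log=-}
step 6 deliver 4→3: 3={foll,b=9,log=-}
step 7 deliver 3→4: —
step 8 propose(4,'w'): —
step 9 deliver 4→2: 2={foll,b=9,log=w}
step 10 deliver 2→4: —
step 11 deliver 4→0: 0={foll,b=9,log=-}
step 12 deliver 0→4: —
step 13 timeout(2): 2={cand,b=12,log=w}
step 14 deliver 2→3: 3={foll,b=12,log=-}
step 15 deliver 3→2: —

4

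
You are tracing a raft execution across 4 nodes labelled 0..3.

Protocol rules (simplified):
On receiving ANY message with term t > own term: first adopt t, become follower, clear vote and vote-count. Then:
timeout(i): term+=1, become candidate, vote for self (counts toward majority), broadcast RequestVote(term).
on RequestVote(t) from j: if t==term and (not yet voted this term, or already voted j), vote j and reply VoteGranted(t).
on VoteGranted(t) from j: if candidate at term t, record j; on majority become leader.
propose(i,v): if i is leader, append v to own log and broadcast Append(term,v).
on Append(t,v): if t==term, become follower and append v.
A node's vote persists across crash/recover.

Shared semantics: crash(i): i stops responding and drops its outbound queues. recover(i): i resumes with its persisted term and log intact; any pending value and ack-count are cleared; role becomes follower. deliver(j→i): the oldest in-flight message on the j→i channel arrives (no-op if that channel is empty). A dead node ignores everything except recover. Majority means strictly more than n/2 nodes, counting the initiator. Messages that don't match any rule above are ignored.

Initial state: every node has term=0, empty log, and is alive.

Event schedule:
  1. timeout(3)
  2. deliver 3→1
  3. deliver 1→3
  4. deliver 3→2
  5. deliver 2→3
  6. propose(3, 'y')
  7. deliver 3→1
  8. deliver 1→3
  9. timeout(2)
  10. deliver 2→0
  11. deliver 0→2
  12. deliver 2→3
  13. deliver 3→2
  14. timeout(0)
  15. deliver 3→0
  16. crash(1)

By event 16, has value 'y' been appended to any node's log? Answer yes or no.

step 1 timeout(3): 3={cand,t=1,log=-}
step 2 deliver 3→1: 1={foll,t=1,log=-}
step 3 deliver 1→3: —
step 4 deliver 3→2: 2={foll,t=1,log=-}
step 5 deliver 2→3: 3={lead,t=1,log=-}
step 6 propose(3,'y'): 3={lead,t=1,log=y}
step 7 deliver 3→1: 1={foll,t=1,log=y}
step 8 deliver 1→3: —
step 9 timeout(2): 2={cand,t=2,log=-}
step 10 deliver 2→0: 0={foll,t=2,log=-}
step 11 deliver 0→2: —
step 12 deliver 2→3: 3={foll,t=2,log=y}
step 13 deliver 3→2: —
step 14 timeout(0): 0={cand,t=3,log=-}
step 15 deliver 3→0: —
step 16 crash(1): 1={✗foll,t=1,log=y}

yes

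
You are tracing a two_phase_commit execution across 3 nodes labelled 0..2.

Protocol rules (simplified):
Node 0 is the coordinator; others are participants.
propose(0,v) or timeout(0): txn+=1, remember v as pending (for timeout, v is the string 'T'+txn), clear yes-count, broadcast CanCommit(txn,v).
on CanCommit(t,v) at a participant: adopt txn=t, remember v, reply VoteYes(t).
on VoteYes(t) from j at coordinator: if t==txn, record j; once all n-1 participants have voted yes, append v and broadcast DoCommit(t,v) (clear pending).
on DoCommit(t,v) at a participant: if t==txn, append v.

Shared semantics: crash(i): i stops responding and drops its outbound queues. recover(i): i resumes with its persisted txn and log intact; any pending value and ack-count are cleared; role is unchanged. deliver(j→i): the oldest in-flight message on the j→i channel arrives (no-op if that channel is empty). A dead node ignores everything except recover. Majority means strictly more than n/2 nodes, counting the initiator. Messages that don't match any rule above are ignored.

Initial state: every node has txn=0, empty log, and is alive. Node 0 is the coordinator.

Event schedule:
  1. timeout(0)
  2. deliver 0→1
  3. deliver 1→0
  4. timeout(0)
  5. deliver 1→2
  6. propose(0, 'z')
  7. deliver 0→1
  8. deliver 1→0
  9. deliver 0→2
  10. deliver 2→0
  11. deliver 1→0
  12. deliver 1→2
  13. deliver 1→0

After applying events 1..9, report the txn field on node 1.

2

[1] timeout(0) → N0(coor t1 [-])
[2] deliver 0→1 → N1(part t1 [-])
[3] deliver 1→0 → ∅
[4] timeout(0) → N0(coor t2 [-])
[5] deliver 1→2 → ∅
[6] propose(0,'z') → N0(coor t3 [-])
[7] deliver 0→1 → N1(part t2 [-])
[8] deliver 1→0 → ∅
[9] deliver 0→2 → N2(part t1 [-])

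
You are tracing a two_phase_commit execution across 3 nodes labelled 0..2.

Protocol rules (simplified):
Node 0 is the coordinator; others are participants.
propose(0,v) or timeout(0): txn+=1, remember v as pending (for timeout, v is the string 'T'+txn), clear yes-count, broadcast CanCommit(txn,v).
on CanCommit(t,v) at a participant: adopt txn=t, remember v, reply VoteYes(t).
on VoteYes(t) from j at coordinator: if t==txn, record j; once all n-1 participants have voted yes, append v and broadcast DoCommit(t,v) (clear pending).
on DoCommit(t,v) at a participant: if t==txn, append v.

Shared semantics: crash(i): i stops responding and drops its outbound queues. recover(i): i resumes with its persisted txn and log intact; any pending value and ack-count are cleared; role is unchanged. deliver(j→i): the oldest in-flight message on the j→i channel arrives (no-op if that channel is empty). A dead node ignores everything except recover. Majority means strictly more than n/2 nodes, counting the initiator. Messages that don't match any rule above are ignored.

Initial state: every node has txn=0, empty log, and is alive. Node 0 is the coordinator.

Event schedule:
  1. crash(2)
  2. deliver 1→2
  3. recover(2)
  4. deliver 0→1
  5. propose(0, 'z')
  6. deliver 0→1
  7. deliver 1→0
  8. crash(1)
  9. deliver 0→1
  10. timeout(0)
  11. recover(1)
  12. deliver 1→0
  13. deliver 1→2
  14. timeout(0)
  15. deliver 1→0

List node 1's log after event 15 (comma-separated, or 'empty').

empty

1. crash(2):  <2:✗part t0 ->
2. deliver 1→2:  nop
3. recover(2):  <2:part t0 ->
4. deliver 0→1:  nop
5. propose(0,'z'):  <0:coor t1 ->
6. deliver 0→1:  <1:part t1 ->
7. deliver 1→0:  nop
8. crash(1):  <1:✗part t1 ->
9. deliver 0→1:  nop
10. timeout(0):  <0:coor t2 ->
11. recover(1):  <1:part t1 ->
12. deliver 1→0:  nop
13. deliver 1→2:  nop
14. timeout(0):  <0:coor t3 ->
15. deliver 1→0:  nop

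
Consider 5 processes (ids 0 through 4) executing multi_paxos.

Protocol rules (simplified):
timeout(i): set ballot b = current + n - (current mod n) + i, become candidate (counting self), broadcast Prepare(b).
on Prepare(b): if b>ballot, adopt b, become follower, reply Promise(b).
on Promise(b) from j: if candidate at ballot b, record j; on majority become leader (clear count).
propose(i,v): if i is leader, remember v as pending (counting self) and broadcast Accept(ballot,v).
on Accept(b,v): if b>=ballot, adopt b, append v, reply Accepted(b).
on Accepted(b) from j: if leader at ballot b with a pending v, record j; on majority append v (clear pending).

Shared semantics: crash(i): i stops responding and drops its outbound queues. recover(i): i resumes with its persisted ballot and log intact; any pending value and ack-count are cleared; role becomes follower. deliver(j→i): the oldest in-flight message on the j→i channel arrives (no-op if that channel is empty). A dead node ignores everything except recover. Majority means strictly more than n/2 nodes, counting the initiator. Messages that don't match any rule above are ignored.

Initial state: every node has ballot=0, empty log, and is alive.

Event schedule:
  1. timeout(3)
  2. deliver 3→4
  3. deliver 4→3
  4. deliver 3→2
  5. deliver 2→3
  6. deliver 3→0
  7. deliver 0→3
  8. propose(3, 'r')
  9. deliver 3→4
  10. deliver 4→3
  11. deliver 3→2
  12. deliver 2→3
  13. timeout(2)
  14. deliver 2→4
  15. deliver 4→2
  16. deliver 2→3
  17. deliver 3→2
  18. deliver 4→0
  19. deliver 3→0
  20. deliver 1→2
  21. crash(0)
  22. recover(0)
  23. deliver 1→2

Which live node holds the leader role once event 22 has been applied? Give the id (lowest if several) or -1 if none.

[1] timeout(3) → N3(cand b8 [-])
[2] deliver 3→4 → N4(foll b8 [-])
[3] deliver 4→3 → ∅
[4] deliver 3→2 → N2(foll b8 [-])
[5] deliver 2→3 → N3(lead b8 [-])
[6] deliver 3→0 → N0(foll b8 [-])
[7] deliver 0→3 → ∅
[8] propose(3,'r') → ∅
[9] deliver 3→4 → N4(foll b8 [r])
[10] deliver 4→3 → ∅
[11] deliver 3→2 → N2(foll b8 [r])
[12] deliver 2→3 → N3(lead b8 [r])
[13] timeout(2) → N2(cand b12 [r])
[14] deliver 2→4 → N4(foll b12 [r])
[15] deliver 4→2 → ∅
[16] deliver 2→3 → N3(foll b12 [r])
[17] deliver 3→2 → N2(lead b12 [r])
[18] deliver 4→0 → ∅
[19] deliver 3→0 → N0(foll b8 [r])
[20] deliver 1→2 → ∅
[21] crash(0) → N0(✗foll b8 [r])
[22] recover(0) → N0(foll b8 [r])

2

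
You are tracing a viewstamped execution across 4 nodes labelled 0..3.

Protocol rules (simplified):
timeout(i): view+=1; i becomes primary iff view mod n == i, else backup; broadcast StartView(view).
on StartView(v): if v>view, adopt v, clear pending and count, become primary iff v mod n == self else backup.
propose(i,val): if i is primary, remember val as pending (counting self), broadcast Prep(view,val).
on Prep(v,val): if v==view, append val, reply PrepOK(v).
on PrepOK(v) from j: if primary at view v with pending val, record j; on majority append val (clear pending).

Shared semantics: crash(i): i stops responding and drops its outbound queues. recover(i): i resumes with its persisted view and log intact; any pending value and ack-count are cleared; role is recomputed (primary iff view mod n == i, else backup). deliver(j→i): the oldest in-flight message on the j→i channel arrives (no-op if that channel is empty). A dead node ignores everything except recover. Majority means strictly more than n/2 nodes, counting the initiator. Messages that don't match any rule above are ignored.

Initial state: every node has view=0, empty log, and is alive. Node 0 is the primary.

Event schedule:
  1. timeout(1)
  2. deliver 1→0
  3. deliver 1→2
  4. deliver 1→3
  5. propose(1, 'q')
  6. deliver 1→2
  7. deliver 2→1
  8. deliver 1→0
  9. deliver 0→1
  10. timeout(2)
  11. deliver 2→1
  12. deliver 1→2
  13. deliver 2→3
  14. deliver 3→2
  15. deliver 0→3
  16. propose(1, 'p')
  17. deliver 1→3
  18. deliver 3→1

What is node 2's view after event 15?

after 1 — timeout(1): n1:prim/v1/[-]
after 2 — deliver 1→0: n0:back/v1/[-]
after 3 — deliver 1→2: n2:back/v1/[-]
after 4 — deliver 1→3: n3:back/v1/[-]
after 5 — propose(1,'q'): ·
after 6 — deliver 1→2: n2:back/v1/[q]
after 7 — deliver 2→1: ·
after 8 — deliver 1→0: n0:back/v1/[q]
after 9 — deliver 0→1: n1:prim/v1/[q]
after 10 — timeout(2): n2:prim/v2/[q]
after 11 — deliver 2→1: n1:back/v2/[q]
after 12 — deliver 1→2: ·
after 13 — deliver 2→3: n3:back/v2/[-]
after 14 — deliver 3→2: ·
after 15 — deliver 0→3: ·

2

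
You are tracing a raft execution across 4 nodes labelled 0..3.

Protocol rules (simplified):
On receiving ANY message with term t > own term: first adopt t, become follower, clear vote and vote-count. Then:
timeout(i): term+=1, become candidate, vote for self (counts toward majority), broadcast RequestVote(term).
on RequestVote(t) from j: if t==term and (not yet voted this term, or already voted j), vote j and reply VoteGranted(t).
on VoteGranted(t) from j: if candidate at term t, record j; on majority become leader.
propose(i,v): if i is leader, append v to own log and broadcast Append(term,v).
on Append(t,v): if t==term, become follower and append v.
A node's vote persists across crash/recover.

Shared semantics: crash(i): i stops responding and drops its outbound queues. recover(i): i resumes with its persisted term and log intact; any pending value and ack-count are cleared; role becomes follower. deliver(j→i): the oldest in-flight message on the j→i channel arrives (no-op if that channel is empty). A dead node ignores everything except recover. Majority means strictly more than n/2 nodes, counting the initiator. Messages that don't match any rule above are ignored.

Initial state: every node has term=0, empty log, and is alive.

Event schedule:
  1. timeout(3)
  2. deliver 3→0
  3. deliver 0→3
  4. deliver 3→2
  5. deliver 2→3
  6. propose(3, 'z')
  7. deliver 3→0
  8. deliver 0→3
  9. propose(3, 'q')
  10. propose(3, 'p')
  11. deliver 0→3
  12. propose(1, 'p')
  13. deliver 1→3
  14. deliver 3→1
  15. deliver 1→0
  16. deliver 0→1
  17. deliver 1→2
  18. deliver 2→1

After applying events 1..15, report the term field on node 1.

1

1. timeout(3):  <3:cand t1 ->
2. deliver 3→0:  <0:foll t1 ->
3. deliver 0→3:  nop
4. deliver 3→2:  <2:foll t1 ->
5. deliver 2→3:  <3:lead t1 ->
6. propose(3,'z'):  <3:lead t1 z>
7. deliver 3→0:  <0:foll t1 z>
8. deliver 0→3:  nop
9. propose(3,'q'):  <3:lead t1 z,q>
10. propose(3,'p'):  <3:lead t1 z,q,p>
11. deliver 0→3:  nop
12. propose(1,'p'):  nop
13. deliver 1→3:  nop
14. deliver 3→1:  <1:foll t1 ->
15. deliver 1→0:  nop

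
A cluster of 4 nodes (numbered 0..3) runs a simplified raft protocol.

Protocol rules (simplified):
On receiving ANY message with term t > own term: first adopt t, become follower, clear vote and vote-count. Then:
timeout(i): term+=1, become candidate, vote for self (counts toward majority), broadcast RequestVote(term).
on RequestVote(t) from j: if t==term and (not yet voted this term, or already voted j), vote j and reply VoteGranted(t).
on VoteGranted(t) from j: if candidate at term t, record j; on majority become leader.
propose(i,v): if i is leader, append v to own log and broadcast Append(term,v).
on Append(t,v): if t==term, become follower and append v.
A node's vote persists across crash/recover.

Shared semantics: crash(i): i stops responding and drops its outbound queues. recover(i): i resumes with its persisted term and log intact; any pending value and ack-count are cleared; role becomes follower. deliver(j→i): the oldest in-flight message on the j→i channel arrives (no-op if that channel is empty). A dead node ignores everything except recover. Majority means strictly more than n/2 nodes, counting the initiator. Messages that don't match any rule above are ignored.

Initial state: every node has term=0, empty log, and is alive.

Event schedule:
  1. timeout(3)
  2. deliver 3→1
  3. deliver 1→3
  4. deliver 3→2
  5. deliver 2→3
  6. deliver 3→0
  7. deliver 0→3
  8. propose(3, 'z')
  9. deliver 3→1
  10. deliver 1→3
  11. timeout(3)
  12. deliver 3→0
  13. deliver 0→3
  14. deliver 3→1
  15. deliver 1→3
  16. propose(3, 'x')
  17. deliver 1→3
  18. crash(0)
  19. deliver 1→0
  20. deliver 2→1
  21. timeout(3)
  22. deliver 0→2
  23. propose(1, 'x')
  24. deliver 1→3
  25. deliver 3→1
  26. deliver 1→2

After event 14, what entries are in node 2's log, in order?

step 1 timeout(3): 3={cand,t=1,log=-}
step 2 deliver 3→1: 1={foll,t=1,log=-}
step 3 deliver 1→3: —
step 4 deliver 3→2: 2={foll,t=1,log=-}
step 5 deliver 2→3: 3={lead,t=1,log=-}
step 6 deliver 3→0: 0={foll,t=1,log=-}
step 7 deliver 0→3: —
step 8 propose(3,'z'): 3={lead,t=1,log=z}
step 9 deliver 3→1: 1={foll,t=1,log=z}
step 10 deliver 1→3: —
step 11 timeout(3): 3={cand,t=2,log=z}
step 12 deliver 3→0: 0={foll,t=1,log=z}
step 13 deliver 0→3: —
step 14 deliver 3→1: 1={foll,t=2,log=z}

empty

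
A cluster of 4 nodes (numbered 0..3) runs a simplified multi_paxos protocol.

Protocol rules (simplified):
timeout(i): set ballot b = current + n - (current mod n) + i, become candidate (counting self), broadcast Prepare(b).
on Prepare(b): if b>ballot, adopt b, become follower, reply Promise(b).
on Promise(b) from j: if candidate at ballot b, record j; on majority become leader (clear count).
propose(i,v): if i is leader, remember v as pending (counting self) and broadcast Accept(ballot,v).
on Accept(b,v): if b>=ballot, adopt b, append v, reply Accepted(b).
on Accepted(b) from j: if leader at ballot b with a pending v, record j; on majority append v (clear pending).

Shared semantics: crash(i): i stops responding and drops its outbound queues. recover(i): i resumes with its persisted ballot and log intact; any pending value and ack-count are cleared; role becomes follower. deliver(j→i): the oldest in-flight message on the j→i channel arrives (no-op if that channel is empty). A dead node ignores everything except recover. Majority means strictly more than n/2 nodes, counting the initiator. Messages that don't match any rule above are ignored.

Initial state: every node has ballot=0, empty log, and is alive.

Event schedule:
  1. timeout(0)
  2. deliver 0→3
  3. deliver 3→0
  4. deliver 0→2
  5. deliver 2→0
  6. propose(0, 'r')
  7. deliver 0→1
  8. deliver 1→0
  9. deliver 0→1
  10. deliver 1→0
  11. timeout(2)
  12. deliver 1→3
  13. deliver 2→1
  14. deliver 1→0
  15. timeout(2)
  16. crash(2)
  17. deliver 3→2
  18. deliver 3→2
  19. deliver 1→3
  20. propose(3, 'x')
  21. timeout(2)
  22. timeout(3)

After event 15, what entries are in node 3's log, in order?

empty

[1] timeout(0) → N0(cand b4 [-])
[2] deliver 0→3 → N3(foll b4 [-])
[3] deliver 3→0 → ∅
[4] deliver 0→2 → N2(foll b4 [-])
[5] deliver 2→0 → N0(lead b4 [-])
[6] propose(0,'r') → ∅
[7] deliver 0→1 → N1(foll b4 [-])
[8] deliver 1→0 → ∅
[9] deliver 0→1 → N1(foll b4 [r])
[10] deliver 1→0 → ∅
[11] timeout(2) → N2(cand b10 [-])
[12] deliver 1→3 → ∅
[13] deliver 2→1 → N1(foll b10 [r])
[14] deliver 1→0 → ∅
[15] timeout(2) → N2(cand b14 [-])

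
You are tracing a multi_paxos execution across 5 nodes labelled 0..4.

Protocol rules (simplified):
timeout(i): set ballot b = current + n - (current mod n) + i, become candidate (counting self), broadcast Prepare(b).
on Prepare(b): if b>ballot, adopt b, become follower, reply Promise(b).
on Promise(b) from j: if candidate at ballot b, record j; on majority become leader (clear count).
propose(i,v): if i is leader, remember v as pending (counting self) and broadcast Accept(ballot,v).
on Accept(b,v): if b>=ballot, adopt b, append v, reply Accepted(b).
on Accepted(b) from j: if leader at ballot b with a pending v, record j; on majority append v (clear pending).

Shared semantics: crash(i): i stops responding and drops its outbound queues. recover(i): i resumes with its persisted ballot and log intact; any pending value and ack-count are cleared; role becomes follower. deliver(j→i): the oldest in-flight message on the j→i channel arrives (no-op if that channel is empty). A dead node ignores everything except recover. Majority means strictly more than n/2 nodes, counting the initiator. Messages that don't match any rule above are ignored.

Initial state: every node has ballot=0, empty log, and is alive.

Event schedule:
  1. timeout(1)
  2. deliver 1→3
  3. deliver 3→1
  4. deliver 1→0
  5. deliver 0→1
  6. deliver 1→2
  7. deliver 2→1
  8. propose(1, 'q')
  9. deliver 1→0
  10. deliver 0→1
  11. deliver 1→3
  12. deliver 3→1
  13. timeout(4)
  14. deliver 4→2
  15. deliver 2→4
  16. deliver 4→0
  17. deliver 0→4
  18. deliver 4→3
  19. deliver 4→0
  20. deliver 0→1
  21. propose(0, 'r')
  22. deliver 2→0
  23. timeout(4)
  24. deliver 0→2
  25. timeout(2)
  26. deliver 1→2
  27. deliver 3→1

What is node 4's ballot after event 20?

step 1 timeout(1): 1={cand,b=6,log=-}
step 2 deliver 1→3: 3={foll,b=6,log=-}
step 3 deliver 3→1: —
step 4 deliver 1→0: 0={foll,b=6,log=-}
step 5 deliver 0→1: 1={lead,b=6,log=-}
step 6 deliver 1→2: 2={foll,b=6,log=-}
step 7 deliver 2→1: —
step 8 propose(1,'q'): —
step 9 deliver 1→0: 0={foll,b=6,log=q}
step 10 deliver 0→1: —
step 11 deliver 1→3: 3={foll,b=6,log=q}
step 12 deliver 3→1: 1={lead,b=6,log=q}
step 13 timeout(4): 4={cand,b=9,log=-}
step 14 deliver 4→2: 2={foll,b=9,log=-}
step 15 deliver 2→4: —
step 16 deliver 4→0: 0={foll,b=9,log=q}
step 17 deliver 0→4: 4={lead,b=9,log=-}
step 18 deliver 4→3: 3={foll,b=9,log=q}
step 19 deliver 4→0: —
step 20 deliver 0→1: —

9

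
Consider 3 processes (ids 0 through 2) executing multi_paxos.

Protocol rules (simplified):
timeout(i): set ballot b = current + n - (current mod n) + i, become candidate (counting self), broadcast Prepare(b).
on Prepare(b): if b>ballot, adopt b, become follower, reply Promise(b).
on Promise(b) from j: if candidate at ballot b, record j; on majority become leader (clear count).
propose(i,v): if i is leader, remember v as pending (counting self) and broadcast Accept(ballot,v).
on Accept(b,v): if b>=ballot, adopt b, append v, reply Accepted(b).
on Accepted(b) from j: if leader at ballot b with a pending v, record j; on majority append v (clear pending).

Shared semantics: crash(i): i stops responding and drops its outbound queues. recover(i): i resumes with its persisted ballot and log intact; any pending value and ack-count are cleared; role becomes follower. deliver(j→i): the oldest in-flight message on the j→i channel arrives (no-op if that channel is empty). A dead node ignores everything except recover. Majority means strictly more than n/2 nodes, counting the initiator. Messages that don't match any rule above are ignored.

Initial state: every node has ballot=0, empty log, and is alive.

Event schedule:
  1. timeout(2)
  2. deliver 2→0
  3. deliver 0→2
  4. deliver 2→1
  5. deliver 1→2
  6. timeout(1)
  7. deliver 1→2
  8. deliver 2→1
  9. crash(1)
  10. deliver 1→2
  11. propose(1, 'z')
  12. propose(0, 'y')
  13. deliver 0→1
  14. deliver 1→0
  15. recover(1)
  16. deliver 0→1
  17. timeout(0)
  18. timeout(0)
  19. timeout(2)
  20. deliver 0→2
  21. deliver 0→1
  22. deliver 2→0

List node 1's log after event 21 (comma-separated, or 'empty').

1. timeout(2):  <2:cand b5 ->
2. deliver 2→0:  <0:foll b5 ->
3. deliver 0→2:  <2:lead b5 ->
4. deliver 2→1:  <1:foll b5 ->
5. deliver 1→2:  nop
6. timeout(1):  <1:cand b7 ->
7. deliver 1→2:  <2:foll b7 ->
8. deliver 2→1:  <1:lead b7 ->
9. crash(1):  <1:✗lead b7 ->
10. deliver 1→2:  nop
11. propose(1,'z'):  nop
12. propose(0,'y'):  nop
13. deliver 0→1:  nop
14. deliver 1→0:  nop
15. recover(1):  <1:foll b7 ->
16. deliver 0→1:  nop
17. timeout(0):  <0:cand b6 ->
18. timeout(0):  <0:cand b9 ->
19. timeout(2):  <2:cand b11 ->
20. deliver 0→2:  nop
21. deliver 0→1:  nop

empty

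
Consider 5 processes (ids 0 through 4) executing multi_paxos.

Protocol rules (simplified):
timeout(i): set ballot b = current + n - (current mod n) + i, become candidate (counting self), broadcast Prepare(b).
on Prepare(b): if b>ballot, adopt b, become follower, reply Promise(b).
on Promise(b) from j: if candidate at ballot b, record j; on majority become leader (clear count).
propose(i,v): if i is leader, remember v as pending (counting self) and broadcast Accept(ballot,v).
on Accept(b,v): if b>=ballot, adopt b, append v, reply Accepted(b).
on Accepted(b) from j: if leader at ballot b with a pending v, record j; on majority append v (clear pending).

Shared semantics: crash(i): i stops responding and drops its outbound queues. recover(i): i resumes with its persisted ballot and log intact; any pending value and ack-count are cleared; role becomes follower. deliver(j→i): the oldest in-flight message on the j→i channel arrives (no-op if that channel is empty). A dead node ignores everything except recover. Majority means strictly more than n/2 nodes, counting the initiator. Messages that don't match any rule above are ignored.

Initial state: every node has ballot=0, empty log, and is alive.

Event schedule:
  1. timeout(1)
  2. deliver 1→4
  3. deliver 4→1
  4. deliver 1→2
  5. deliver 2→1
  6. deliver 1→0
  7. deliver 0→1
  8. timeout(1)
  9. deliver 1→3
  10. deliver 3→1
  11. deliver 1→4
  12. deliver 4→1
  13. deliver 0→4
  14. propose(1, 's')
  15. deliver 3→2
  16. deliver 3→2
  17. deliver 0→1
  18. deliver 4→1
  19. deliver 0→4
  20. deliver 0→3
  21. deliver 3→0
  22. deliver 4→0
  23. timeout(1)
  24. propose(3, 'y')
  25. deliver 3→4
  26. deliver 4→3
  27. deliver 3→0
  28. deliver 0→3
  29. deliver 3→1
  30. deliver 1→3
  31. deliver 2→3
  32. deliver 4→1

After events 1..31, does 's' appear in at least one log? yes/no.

no

after 1 — timeout(1): n1:cand/b6/[-]
after 2 — deliver 1→4: n4:foll/b6/[-]
after 3 — deliver 4→1: ·
after 4 — deliver 1→2: n2:foll/b6/[-]
after 5 — deliver 2→1: n1:lead/b6/[-]
after 6 — deliver 1→0: n0:foll/b6/[-]
after 7 — deliver 0→1: ·
after 8 — timeout(1): n1:cand/b11/[-]
after 9 — deliver 1→3: n3:foll/b6/[-]
after 10 — deliver 3→1: ·
after 11 — deliver 1→4: n4:foll/b11/[-]
after 12 — deliver 4→1: ·
after 13 — deliver 0→4: ·
after 14 — propose(1,'s'): ·
after 15 — deliver 3→2: ·
after 16 — deliver 3→2: ·
after 17 — deliver 0→1: ·
after 18 — deliver 4→1: ·
after 19 — deliver 0→4: ·
after 20 — deliver 0→3: ·
after 21 — deliver 3→0: ·
after 22 — deliver 4→0: ·
after 23 — timeout(1): n1:cand/b16/[-]
after 24 — propose(3,'y'): ·
after 25 — deliver 3→4: ·
after 26 — deliver 4→3: ·
after 27 — deliver 3→0: ·
after 28 — deliver 0→3: ·
after 29 — deliver 3→1: ·
after 30 — deliver 1→3: n3:foll/b11/[-]
after 31 — deliver 2→3: ·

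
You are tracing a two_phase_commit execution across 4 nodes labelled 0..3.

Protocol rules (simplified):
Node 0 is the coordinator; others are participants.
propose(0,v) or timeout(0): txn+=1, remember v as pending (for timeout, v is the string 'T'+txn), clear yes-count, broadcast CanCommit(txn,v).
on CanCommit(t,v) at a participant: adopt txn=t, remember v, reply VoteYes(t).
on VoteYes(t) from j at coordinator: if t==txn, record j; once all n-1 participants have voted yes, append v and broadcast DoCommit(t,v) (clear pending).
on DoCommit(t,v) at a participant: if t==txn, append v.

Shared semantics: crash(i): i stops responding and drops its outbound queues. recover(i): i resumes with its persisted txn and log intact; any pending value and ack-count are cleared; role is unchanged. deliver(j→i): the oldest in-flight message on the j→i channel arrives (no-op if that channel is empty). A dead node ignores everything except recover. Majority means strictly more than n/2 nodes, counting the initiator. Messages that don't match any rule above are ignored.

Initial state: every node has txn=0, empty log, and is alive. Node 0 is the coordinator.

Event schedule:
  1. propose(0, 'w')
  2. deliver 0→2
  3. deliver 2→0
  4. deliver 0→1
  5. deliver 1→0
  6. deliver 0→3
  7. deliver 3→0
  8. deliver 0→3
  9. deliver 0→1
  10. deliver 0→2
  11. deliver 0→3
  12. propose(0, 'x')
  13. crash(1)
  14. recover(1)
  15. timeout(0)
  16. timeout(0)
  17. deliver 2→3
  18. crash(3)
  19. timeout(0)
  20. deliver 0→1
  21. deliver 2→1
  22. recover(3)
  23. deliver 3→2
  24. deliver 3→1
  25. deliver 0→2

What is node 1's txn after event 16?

e1 propose(0,'w'): 0[coor,t=1,-]
e2 deliver 0→2: 2[part,t=1,-]
e3 deliver 2→0: ·
e4 deliver 0→1: 1[part,t=1,-]
e5 deliver 1→0: ·
e6 deliver 0→3: 3[part,t=1,-]
e7 deliver 3→0: 0[coor,t=1,w]
e8 deliver 0→3: 3[part,t=1,w]
e9 deliver 0→1: 1[part,t=1,w]
e10 deliver 0→2: 2[part,t=1,w]
e11 deliver 0→3: ·
e12 propose(0,'x'): 0[coor,t=2,w]
e13 crash(1): 1[✗part,t=1,w]
e14 recover(1): 1[part,t=1,w]
e15 timeout(0): 0[coor,t=3,w]
e16 timeout(0): 0[coor,t=4,w]

1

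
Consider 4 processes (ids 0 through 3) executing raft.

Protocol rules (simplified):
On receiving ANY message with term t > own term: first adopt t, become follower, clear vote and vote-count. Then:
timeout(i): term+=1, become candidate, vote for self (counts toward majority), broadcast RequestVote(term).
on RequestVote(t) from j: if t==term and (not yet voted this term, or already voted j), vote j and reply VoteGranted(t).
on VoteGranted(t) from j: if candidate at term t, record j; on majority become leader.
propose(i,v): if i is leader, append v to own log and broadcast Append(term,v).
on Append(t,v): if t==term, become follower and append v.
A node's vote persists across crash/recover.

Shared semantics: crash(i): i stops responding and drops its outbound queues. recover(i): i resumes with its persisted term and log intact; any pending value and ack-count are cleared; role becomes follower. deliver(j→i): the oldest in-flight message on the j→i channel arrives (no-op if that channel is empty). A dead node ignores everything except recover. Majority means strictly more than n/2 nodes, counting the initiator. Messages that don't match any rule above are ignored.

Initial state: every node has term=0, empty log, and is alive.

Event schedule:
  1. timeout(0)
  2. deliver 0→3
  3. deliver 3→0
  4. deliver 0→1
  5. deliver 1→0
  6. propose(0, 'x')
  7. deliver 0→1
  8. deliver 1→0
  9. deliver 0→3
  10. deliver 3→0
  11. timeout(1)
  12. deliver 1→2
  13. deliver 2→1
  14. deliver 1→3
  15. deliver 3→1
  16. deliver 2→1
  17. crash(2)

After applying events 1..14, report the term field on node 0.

after 1 — timeout(0): n0:cand/t1/[-]
after 2 — deliver 0→3: n3:foll/t1/[-]
after 3 — deliver 3→0: ·
after 4 — deliver 0→1: n1:foll/t1/[-]
after 5 — deliver 1→0: n0:lead/t1/[-]
after 6 — propose(0,'x'): n0:lead/t1/[x]
after 7 — deliver 0→1: n1:foll/t1/[x]
after 8 — deliver 1→0: ·
after 9 — deliver 0→3: n3:foll/t1/[x]
after 10 — deliver 3→0: ·
after 11 — timeout(1): n1:cand/t2/[x]
after 12 — deliver 1→2: n2:foll/t2/[-]
after 13 — deliver 2→1: ·
after 14 — deliver 1→3: n3:foll/t2/[x]

1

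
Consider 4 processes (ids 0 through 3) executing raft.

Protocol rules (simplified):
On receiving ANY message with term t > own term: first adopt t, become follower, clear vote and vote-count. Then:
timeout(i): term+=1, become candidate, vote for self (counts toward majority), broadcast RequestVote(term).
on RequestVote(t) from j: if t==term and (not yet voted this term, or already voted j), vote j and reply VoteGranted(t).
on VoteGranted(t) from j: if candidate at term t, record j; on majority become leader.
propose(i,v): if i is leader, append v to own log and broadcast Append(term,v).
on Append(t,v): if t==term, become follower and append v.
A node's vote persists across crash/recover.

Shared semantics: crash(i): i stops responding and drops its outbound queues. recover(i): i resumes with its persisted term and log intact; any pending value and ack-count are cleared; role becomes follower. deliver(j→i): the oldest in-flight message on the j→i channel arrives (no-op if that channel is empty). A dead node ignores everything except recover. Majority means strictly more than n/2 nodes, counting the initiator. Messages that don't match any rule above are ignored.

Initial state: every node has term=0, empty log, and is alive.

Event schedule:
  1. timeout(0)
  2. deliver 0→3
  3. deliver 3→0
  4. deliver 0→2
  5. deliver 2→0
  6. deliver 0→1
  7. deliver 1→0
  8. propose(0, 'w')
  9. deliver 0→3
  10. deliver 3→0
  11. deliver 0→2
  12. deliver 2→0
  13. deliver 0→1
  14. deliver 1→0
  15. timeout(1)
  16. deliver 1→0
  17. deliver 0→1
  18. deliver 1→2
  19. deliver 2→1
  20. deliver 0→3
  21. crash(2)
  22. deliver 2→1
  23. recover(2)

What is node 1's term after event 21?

e1 timeout(0): 0[cand,t=1,-]
e2 deliver 0→3: 3[foll,t=1,-]
e3 deliver 3→0: ·
e4 deliver 0→2: 2[foll,t=1,-]
e5 deliver 2→0: 0[lead,t=1,-]
e6 deliver 0→1: 1[foll,t=1,-]
e7 deliver 1→0: ·
e8 propose(0,'w'): 0[lead,t=1,w]
e9 deliver 0→3: 3[foll,t=1,w]
e10 deliver 3→0: ·
e11 deliver 0→2: 2[foll,t=1,w]
e12 deliver 2→0: ·
e13 deliver 0→1: 1[foll,t=1,w]
e14 deliver 1→0: ·
e15 timeout(1): 1[cand,t=2,w]
e16 deliver 1→0: 0[foll,t=2,w]
e17 deliver 0→1: ·
e18 deliver 1→2: 2[foll,t=2,w]
e19 deliver 2→1: 1[lead,t=2,w]
e20 deliver 0→3: ·
e21 crash(2): 2[✗foll,t=2,w]

2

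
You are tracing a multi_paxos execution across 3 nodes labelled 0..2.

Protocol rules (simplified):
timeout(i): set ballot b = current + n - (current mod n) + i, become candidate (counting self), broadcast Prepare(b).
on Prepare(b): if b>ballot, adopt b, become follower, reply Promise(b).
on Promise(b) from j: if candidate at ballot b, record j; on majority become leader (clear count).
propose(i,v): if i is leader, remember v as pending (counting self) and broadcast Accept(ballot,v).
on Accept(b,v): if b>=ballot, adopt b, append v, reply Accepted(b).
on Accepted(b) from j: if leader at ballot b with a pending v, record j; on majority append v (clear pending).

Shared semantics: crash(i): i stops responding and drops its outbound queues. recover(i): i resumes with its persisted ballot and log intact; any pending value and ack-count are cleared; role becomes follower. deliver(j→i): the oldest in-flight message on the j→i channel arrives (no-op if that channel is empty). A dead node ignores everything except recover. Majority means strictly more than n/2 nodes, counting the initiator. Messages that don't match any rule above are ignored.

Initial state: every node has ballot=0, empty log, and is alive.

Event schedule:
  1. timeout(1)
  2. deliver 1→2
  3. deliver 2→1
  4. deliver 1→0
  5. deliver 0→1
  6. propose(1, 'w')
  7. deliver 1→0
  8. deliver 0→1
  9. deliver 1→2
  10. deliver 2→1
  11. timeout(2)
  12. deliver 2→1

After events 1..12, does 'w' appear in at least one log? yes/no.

yes

after 1 — timeout(1): n1:cand/b4/[-]
after 2 — deliver 1→2: n2:foll/b4/[-]
after 3 — deliver 2→1: n1:lead/b4/[-]
after 4 — deliver 1→0: n0:foll/b4/[-]
after 5 — deliver 0→1: ·
after 6 — propose(1,'w'): ·
after 7 — deliver 1→0: n0:foll/b4/[w]
after 8 — deliver 0→1: n1:lead/b4/[w]
after 9 — deliver 1→2: n2:foll/b4/[w]
after 10 — deliver 2→1: ·
after 11 — timeout(2): n2:cand/b8/[w]
after 12 — deliver 2→1: n1:foll/b8/[w]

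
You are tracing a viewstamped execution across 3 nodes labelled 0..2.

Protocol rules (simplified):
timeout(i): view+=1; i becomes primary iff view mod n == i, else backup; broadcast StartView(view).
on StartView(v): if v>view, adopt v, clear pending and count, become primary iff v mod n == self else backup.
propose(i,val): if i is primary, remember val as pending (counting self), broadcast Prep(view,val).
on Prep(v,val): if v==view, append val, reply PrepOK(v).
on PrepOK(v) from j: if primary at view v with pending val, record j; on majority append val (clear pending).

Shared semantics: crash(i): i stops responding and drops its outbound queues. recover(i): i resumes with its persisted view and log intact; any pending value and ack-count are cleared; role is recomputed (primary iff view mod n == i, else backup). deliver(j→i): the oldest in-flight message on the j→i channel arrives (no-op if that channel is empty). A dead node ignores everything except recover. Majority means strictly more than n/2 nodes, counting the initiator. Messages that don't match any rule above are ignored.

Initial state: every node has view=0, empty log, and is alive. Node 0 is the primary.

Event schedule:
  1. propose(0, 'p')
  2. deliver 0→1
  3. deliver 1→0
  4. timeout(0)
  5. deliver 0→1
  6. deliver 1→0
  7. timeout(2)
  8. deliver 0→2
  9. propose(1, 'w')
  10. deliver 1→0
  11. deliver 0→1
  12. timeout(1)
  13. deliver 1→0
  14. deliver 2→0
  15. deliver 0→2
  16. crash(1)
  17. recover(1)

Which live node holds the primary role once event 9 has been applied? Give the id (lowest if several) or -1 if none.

1

[1] propose(0,'p') → ∅
[2] deliver 0→1 → N1(back v0 [p])
[3] deliver 1→0 → N0(prim v0 [p])
[4] timeout(0) → N0(back v1 [p])
[5] deliver 0→1 → N1(prim v1 [p])
[6] deliver 1→0 → ∅
[7] timeout(2) → N2(back v1 [-])
[8] deliver 0→2 → ∅
[9] propose(1,'w') → ∅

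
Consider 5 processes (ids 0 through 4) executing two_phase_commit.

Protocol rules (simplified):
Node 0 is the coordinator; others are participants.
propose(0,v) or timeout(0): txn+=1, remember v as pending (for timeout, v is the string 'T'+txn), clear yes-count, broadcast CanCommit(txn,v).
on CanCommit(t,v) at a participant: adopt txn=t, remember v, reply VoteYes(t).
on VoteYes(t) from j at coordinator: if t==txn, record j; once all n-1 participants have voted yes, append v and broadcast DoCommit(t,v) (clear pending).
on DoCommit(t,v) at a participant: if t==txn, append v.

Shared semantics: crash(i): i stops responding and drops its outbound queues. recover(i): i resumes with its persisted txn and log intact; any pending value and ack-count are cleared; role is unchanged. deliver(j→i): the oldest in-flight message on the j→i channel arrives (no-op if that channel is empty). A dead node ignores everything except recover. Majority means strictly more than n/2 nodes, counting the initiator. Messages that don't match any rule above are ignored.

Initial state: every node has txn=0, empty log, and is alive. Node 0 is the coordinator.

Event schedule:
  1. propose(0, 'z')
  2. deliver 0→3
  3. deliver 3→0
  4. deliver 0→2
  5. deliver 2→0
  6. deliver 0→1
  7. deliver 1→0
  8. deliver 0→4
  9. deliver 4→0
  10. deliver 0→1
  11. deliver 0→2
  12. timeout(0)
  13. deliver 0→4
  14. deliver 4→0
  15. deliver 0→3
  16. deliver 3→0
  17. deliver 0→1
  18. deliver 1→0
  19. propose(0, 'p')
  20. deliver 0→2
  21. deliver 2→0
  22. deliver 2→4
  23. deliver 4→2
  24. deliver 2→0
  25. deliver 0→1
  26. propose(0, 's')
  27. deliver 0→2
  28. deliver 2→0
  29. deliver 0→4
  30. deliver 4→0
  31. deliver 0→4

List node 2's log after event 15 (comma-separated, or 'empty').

[1] propose(0,'z') → N0(coor t1 [-])
[2] deliver 0→3 → N3(part t1 [-])
[3] deliver 3→0 → ∅
[4] deliver 0→2 → N2(part t1 [-])
[5] deliver 2→0 → ∅
[6] deliver 0→1 → N1(part t1 [-])
[7] deliver 1→0 → ∅
[8] deliver 0→4 → N4(part t1 [-])
[9] deliver 4→0 → N0(coor t1 [z])
[10] deliver 0→1 → N1(part t1 [z])
[11] deliver 0→2 → N2(part t1 [z])
[12] timeout(0) → N0(coor t2 [z])
[13] deliver 0→4 → N4(part t1 [z])
[14] deliver 4→0 → ∅
[15] deliver 0→3 → N3(part t1 [z])

z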